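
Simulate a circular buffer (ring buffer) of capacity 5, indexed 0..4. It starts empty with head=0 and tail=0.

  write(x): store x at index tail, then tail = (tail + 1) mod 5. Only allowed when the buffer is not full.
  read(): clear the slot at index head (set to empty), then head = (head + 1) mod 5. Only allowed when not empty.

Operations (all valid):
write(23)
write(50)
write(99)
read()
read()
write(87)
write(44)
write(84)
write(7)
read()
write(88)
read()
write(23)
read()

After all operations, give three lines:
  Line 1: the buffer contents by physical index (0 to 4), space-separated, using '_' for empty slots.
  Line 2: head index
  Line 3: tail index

write(23): buf=[23 _ _ _ _], head=0, tail=1, size=1
write(50): buf=[23 50 _ _ _], head=0, tail=2, size=2
write(99): buf=[23 50 99 _ _], head=0, tail=3, size=3
read(): buf=[_ 50 99 _ _], head=1, tail=3, size=2
read(): buf=[_ _ 99 _ _], head=2, tail=3, size=1
write(87): buf=[_ _ 99 87 _], head=2, tail=4, size=2
write(44): buf=[_ _ 99 87 44], head=2, tail=0, size=3
write(84): buf=[84 _ 99 87 44], head=2, tail=1, size=4
write(7): buf=[84 7 99 87 44], head=2, tail=2, size=5
read(): buf=[84 7 _ 87 44], head=3, tail=2, size=4
write(88): buf=[84 7 88 87 44], head=3, tail=3, size=5
read(): buf=[84 7 88 _ 44], head=4, tail=3, size=4
write(23): buf=[84 7 88 23 44], head=4, tail=4, size=5
read(): buf=[84 7 88 23 _], head=0, tail=4, size=4

Answer: 84 7 88 23 _
0
4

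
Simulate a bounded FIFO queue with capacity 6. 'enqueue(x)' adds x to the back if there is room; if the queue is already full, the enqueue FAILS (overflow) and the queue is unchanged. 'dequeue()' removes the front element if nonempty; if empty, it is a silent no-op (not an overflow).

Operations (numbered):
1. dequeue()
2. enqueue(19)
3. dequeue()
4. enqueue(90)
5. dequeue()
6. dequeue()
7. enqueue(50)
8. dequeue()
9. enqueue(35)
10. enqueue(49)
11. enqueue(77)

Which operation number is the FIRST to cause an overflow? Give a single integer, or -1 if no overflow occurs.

Answer: -1

Derivation:
1. dequeue(): empty, no-op, size=0
2. enqueue(19): size=1
3. dequeue(): size=0
4. enqueue(90): size=1
5. dequeue(): size=0
6. dequeue(): empty, no-op, size=0
7. enqueue(50): size=1
8. dequeue(): size=0
9. enqueue(35): size=1
10. enqueue(49): size=2
11. enqueue(77): size=3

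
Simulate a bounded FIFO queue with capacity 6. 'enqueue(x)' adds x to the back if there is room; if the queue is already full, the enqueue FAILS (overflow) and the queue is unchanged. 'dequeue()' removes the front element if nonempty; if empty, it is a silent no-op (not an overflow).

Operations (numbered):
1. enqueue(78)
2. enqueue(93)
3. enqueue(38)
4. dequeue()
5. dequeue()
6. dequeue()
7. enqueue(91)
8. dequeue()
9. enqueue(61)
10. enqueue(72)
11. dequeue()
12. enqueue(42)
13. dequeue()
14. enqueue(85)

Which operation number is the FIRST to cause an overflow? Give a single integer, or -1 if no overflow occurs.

Answer: -1

Derivation:
1. enqueue(78): size=1
2. enqueue(93): size=2
3. enqueue(38): size=3
4. dequeue(): size=2
5. dequeue(): size=1
6. dequeue(): size=0
7. enqueue(91): size=1
8. dequeue(): size=0
9. enqueue(61): size=1
10. enqueue(72): size=2
11. dequeue(): size=1
12. enqueue(42): size=2
13. dequeue(): size=1
14. enqueue(85): size=2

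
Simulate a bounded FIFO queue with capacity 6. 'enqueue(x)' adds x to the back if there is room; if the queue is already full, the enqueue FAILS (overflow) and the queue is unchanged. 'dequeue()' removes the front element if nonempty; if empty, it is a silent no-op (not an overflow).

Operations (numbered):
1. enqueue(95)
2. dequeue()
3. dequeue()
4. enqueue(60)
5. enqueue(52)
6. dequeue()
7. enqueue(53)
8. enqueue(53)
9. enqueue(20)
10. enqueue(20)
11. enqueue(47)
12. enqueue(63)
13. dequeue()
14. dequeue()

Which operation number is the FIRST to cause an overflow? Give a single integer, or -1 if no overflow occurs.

Answer: 12

Derivation:
1. enqueue(95): size=1
2. dequeue(): size=0
3. dequeue(): empty, no-op, size=0
4. enqueue(60): size=1
5. enqueue(52): size=2
6. dequeue(): size=1
7. enqueue(53): size=2
8. enqueue(53): size=3
9. enqueue(20): size=4
10. enqueue(20): size=5
11. enqueue(47): size=6
12. enqueue(63): size=6=cap → OVERFLOW (fail)
13. dequeue(): size=5
14. dequeue(): size=4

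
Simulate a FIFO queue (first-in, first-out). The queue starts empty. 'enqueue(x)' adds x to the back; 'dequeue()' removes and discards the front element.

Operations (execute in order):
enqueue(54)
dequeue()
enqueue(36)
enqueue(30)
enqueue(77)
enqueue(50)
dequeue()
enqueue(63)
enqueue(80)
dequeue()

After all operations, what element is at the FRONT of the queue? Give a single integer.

enqueue(54): queue = [54]
dequeue(): queue = []
enqueue(36): queue = [36]
enqueue(30): queue = [36, 30]
enqueue(77): queue = [36, 30, 77]
enqueue(50): queue = [36, 30, 77, 50]
dequeue(): queue = [30, 77, 50]
enqueue(63): queue = [30, 77, 50, 63]
enqueue(80): queue = [30, 77, 50, 63, 80]
dequeue(): queue = [77, 50, 63, 80]

Answer: 77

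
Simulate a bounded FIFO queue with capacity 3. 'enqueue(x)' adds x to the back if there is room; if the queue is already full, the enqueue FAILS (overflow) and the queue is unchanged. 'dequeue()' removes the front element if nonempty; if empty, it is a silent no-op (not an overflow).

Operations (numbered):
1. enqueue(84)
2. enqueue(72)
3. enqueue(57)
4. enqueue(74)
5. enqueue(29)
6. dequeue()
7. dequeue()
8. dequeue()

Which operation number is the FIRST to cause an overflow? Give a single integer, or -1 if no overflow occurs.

Answer: 4

Derivation:
1. enqueue(84): size=1
2. enqueue(72): size=2
3. enqueue(57): size=3
4. enqueue(74): size=3=cap → OVERFLOW (fail)
5. enqueue(29): size=3=cap → OVERFLOW (fail)
6. dequeue(): size=2
7. dequeue(): size=1
8. dequeue(): size=0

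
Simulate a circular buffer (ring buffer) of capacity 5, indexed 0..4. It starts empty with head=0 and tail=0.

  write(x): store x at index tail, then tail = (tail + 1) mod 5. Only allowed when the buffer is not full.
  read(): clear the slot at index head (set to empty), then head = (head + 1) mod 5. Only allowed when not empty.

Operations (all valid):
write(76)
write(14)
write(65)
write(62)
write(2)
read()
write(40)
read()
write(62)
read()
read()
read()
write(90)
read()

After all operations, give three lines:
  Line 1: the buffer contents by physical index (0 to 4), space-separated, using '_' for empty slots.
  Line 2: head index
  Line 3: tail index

write(76): buf=[76 _ _ _ _], head=0, tail=1, size=1
write(14): buf=[76 14 _ _ _], head=0, tail=2, size=2
write(65): buf=[76 14 65 _ _], head=0, tail=3, size=3
write(62): buf=[76 14 65 62 _], head=0, tail=4, size=4
write(2): buf=[76 14 65 62 2], head=0, tail=0, size=5
read(): buf=[_ 14 65 62 2], head=1, tail=0, size=4
write(40): buf=[40 14 65 62 2], head=1, tail=1, size=5
read(): buf=[40 _ 65 62 2], head=2, tail=1, size=4
write(62): buf=[40 62 65 62 2], head=2, tail=2, size=5
read(): buf=[40 62 _ 62 2], head=3, tail=2, size=4
read(): buf=[40 62 _ _ 2], head=4, tail=2, size=3
read(): buf=[40 62 _ _ _], head=0, tail=2, size=2
write(90): buf=[40 62 90 _ _], head=0, tail=3, size=3
read(): buf=[_ 62 90 _ _], head=1, tail=3, size=2

Answer: _ 62 90 _ _
1
3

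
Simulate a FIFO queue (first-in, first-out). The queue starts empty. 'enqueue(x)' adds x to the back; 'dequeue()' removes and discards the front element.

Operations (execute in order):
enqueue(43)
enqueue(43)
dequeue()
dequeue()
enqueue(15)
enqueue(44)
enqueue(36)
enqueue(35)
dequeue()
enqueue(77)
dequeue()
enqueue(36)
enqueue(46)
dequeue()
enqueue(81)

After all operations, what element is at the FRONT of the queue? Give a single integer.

enqueue(43): queue = [43]
enqueue(43): queue = [43, 43]
dequeue(): queue = [43]
dequeue(): queue = []
enqueue(15): queue = [15]
enqueue(44): queue = [15, 44]
enqueue(36): queue = [15, 44, 36]
enqueue(35): queue = [15, 44, 36, 35]
dequeue(): queue = [44, 36, 35]
enqueue(77): queue = [44, 36, 35, 77]
dequeue(): queue = [36, 35, 77]
enqueue(36): queue = [36, 35, 77, 36]
enqueue(46): queue = [36, 35, 77, 36, 46]
dequeue(): queue = [35, 77, 36, 46]
enqueue(81): queue = [35, 77, 36, 46, 81]

Answer: 35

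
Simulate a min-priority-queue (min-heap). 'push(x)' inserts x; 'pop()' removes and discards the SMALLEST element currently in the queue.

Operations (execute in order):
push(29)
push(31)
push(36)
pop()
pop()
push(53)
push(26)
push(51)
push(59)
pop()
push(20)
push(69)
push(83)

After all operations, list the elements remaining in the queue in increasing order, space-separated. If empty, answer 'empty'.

Answer: 20 36 51 53 59 69 83

Derivation:
push(29): heap contents = [29]
push(31): heap contents = [29, 31]
push(36): heap contents = [29, 31, 36]
pop() → 29: heap contents = [31, 36]
pop() → 31: heap contents = [36]
push(53): heap contents = [36, 53]
push(26): heap contents = [26, 36, 53]
push(51): heap contents = [26, 36, 51, 53]
push(59): heap contents = [26, 36, 51, 53, 59]
pop() → 26: heap contents = [36, 51, 53, 59]
push(20): heap contents = [20, 36, 51, 53, 59]
push(69): heap contents = [20, 36, 51, 53, 59, 69]
push(83): heap contents = [20, 36, 51, 53, 59, 69, 83]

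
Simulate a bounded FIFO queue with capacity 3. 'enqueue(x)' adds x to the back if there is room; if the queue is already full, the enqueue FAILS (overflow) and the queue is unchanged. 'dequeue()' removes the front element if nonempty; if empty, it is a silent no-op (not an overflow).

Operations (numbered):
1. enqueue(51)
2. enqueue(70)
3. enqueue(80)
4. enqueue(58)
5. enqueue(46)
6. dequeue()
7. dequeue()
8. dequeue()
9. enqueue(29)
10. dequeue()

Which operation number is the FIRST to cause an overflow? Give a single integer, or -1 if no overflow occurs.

Answer: 4

Derivation:
1. enqueue(51): size=1
2. enqueue(70): size=2
3. enqueue(80): size=3
4. enqueue(58): size=3=cap → OVERFLOW (fail)
5. enqueue(46): size=3=cap → OVERFLOW (fail)
6. dequeue(): size=2
7. dequeue(): size=1
8. dequeue(): size=0
9. enqueue(29): size=1
10. dequeue(): size=0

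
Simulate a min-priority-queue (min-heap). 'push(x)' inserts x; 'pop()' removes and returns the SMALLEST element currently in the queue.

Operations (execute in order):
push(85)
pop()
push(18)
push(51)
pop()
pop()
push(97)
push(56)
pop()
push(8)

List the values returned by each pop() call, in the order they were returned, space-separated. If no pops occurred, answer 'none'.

Answer: 85 18 51 56

Derivation:
push(85): heap contents = [85]
pop() → 85: heap contents = []
push(18): heap contents = [18]
push(51): heap contents = [18, 51]
pop() → 18: heap contents = [51]
pop() → 51: heap contents = []
push(97): heap contents = [97]
push(56): heap contents = [56, 97]
pop() → 56: heap contents = [97]
push(8): heap contents = [8, 97]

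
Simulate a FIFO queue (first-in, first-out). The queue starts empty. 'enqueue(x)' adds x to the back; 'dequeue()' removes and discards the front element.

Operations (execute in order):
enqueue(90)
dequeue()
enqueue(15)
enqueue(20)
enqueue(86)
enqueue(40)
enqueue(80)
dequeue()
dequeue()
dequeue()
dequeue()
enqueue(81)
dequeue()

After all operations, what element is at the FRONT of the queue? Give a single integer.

Answer: 81

Derivation:
enqueue(90): queue = [90]
dequeue(): queue = []
enqueue(15): queue = [15]
enqueue(20): queue = [15, 20]
enqueue(86): queue = [15, 20, 86]
enqueue(40): queue = [15, 20, 86, 40]
enqueue(80): queue = [15, 20, 86, 40, 80]
dequeue(): queue = [20, 86, 40, 80]
dequeue(): queue = [86, 40, 80]
dequeue(): queue = [40, 80]
dequeue(): queue = [80]
enqueue(81): queue = [80, 81]
dequeue(): queue = [81]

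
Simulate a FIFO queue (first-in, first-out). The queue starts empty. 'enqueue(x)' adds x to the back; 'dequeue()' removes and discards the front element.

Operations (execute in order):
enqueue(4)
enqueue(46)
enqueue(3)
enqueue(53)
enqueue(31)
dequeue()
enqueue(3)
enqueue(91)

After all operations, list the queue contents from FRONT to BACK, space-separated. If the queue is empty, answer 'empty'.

Answer: 46 3 53 31 3 91

Derivation:
enqueue(4): [4]
enqueue(46): [4, 46]
enqueue(3): [4, 46, 3]
enqueue(53): [4, 46, 3, 53]
enqueue(31): [4, 46, 3, 53, 31]
dequeue(): [46, 3, 53, 31]
enqueue(3): [46, 3, 53, 31, 3]
enqueue(91): [46, 3, 53, 31, 3, 91]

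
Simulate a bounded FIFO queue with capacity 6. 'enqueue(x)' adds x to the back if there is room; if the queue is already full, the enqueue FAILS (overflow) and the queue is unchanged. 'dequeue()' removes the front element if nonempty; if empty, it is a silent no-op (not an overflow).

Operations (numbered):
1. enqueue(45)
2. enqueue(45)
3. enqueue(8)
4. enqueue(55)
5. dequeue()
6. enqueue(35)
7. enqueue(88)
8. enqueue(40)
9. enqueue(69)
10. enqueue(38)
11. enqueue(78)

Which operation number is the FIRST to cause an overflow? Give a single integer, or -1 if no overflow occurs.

1. enqueue(45): size=1
2. enqueue(45): size=2
3. enqueue(8): size=3
4. enqueue(55): size=4
5. dequeue(): size=3
6. enqueue(35): size=4
7. enqueue(88): size=5
8. enqueue(40): size=6
9. enqueue(69): size=6=cap → OVERFLOW (fail)
10. enqueue(38): size=6=cap → OVERFLOW (fail)
11. enqueue(78): size=6=cap → OVERFLOW (fail)

Answer: 9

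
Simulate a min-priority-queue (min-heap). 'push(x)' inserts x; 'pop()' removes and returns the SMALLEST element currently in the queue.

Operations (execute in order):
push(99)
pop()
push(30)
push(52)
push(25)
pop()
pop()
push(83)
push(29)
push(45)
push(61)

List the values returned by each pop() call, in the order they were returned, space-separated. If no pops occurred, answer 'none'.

push(99): heap contents = [99]
pop() → 99: heap contents = []
push(30): heap contents = [30]
push(52): heap contents = [30, 52]
push(25): heap contents = [25, 30, 52]
pop() → 25: heap contents = [30, 52]
pop() → 30: heap contents = [52]
push(83): heap contents = [52, 83]
push(29): heap contents = [29, 52, 83]
push(45): heap contents = [29, 45, 52, 83]
push(61): heap contents = [29, 45, 52, 61, 83]

Answer: 99 25 30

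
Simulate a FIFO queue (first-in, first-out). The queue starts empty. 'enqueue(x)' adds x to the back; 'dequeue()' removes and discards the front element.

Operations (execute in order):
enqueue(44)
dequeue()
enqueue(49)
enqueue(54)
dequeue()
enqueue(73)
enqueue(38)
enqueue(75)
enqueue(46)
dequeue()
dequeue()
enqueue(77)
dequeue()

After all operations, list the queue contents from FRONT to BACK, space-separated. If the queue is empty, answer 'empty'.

Answer: 75 46 77

Derivation:
enqueue(44): [44]
dequeue(): []
enqueue(49): [49]
enqueue(54): [49, 54]
dequeue(): [54]
enqueue(73): [54, 73]
enqueue(38): [54, 73, 38]
enqueue(75): [54, 73, 38, 75]
enqueue(46): [54, 73, 38, 75, 46]
dequeue(): [73, 38, 75, 46]
dequeue(): [38, 75, 46]
enqueue(77): [38, 75, 46, 77]
dequeue(): [75, 46, 77]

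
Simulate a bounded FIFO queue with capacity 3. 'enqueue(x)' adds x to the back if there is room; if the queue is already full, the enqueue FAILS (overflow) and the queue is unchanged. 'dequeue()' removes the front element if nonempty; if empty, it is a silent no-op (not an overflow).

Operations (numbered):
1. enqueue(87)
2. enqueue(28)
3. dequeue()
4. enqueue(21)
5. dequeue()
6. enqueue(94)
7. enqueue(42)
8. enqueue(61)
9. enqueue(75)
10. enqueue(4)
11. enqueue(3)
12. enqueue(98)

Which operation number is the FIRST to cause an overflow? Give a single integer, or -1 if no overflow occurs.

Answer: 8

Derivation:
1. enqueue(87): size=1
2. enqueue(28): size=2
3. dequeue(): size=1
4. enqueue(21): size=2
5. dequeue(): size=1
6. enqueue(94): size=2
7. enqueue(42): size=3
8. enqueue(61): size=3=cap → OVERFLOW (fail)
9. enqueue(75): size=3=cap → OVERFLOW (fail)
10. enqueue(4): size=3=cap → OVERFLOW (fail)
11. enqueue(3): size=3=cap → OVERFLOW (fail)
12. enqueue(98): size=3=cap → OVERFLOW (fail)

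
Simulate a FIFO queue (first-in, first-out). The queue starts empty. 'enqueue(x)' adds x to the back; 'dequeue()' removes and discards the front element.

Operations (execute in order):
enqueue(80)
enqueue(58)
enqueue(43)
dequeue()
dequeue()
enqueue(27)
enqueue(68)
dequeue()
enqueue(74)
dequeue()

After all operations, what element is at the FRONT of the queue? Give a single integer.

Answer: 68

Derivation:
enqueue(80): queue = [80]
enqueue(58): queue = [80, 58]
enqueue(43): queue = [80, 58, 43]
dequeue(): queue = [58, 43]
dequeue(): queue = [43]
enqueue(27): queue = [43, 27]
enqueue(68): queue = [43, 27, 68]
dequeue(): queue = [27, 68]
enqueue(74): queue = [27, 68, 74]
dequeue(): queue = [68, 74]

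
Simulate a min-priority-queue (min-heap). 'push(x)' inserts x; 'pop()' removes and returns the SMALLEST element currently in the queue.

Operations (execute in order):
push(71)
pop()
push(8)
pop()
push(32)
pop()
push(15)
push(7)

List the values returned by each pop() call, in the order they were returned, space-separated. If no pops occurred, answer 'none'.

Answer: 71 8 32

Derivation:
push(71): heap contents = [71]
pop() → 71: heap contents = []
push(8): heap contents = [8]
pop() → 8: heap contents = []
push(32): heap contents = [32]
pop() → 32: heap contents = []
push(15): heap contents = [15]
push(7): heap contents = [7, 15]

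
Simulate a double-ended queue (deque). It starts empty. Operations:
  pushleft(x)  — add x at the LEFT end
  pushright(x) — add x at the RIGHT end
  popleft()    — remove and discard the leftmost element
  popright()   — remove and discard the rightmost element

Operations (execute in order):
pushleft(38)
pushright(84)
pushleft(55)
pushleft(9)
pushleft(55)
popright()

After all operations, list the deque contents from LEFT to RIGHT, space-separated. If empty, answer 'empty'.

pushleft(38): [38]
pushright(84): [38, 84]
pushleft(55): [55, 38, 84]
pushleft(9): [9, 55, 38, 84]
pushleft(55): [55, 9, 55, 38, 84]
popright(): [55, 9, 55, 38]

Answer: 55 9 55 38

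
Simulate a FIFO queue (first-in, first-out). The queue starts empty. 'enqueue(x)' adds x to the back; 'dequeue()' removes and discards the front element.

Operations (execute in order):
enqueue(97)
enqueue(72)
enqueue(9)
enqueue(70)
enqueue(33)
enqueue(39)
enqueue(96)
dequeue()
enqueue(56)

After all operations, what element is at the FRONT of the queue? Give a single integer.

Answer: 72

Derivation:
enqueue(97): queue = [97]
enqueue(72): queue = [97, 72]
enqueue(9): queue = [97, 72, 9]
enqueue(70): queue = [97, 72, 9, 70]
enqueue(33): queue = [97, 72, 9, 70, 33]
enqueue(39): queue = [97, 72, 9, 70, 33, 39]
enqueue(96): queue = [97, 72, 9, 70, 33, 39, 96]
dequeue(): queue = [72, 9, 70, 33, 39, 96]
enqueue(56): queue = [72, 9, 70, 33, 39, 96, 56]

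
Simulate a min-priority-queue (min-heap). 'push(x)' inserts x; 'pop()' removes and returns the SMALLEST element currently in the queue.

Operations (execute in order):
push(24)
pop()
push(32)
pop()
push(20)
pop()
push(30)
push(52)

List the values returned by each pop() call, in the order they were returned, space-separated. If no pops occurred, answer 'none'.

push(24): heap contents = [24]
pop() → 24: heap contents = []
push(32): heap contents = [32]
pop() → 32: heap contents = []
push(20): heap contents = [20]
pop() → 20: heap contents = []
push(30): heap contents = [30]
push(52): heap contents = [30, 52]

Answer: 24 32 20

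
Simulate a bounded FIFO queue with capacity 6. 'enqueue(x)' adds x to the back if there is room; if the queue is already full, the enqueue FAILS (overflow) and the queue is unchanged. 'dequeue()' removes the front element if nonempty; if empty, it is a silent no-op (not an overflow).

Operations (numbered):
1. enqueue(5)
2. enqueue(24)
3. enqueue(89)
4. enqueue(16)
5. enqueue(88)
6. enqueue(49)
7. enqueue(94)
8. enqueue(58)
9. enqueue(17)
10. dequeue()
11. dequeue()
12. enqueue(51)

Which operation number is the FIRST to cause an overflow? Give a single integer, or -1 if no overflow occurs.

1. enqueue(5): size=1
2. enqueue(24): size=2
3. enqueue(89): size=3
4. enqueue(16): size=4
5. enqueue(88): size=5
6. enqueue(49): size=6
7. enqueue(94): size=6=cap → OVERFLOW (fail)
8. enqueue(58): size=6=cap → OVERFLOW (fail)
9. enqueue(17): size=6=cap → OVERFLOW (fail)
10. dequeue(): size=5
11. dequeue(): size=4
12. enqueue(51): size=5

Answer: 7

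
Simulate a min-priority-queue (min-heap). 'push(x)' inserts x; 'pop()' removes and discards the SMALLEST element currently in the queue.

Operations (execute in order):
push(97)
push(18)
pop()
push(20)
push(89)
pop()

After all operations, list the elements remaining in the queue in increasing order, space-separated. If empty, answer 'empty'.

Answer: 89 97

Derivation:
push(97): heap contents = [97]
push(18): heap contents = [18, 97]
pop() → 18: heap contents = [97]
push(20): heap contents = [20, 97]
push(89): heap contents = [20, 89, 97]
pop() → 20: heap contents = [89, 97]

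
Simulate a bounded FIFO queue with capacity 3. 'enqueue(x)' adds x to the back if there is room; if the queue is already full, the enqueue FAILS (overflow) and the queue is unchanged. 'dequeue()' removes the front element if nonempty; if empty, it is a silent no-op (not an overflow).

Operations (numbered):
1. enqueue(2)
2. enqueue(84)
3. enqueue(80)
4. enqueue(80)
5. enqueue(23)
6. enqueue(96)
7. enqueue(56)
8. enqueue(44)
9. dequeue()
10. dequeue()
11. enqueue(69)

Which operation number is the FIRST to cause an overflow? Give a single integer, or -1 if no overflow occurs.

Answer: 4

Derivation:
1. enqueue(2): size=1
2. enqueue(84): size=2
3. enqueue(80): size=3
4. enqueue(80): size=3=cap → OVERFLOW (fail)
5. enqueue(23): size=3=cap → OVERFLOW (fail)
6. enqueue(96): size=3=cap → OVERFLOW (fail)
7. enqueue(56): size=3=cap → OVERFLOW (fail)
8. enqueue(44): size=3=cap → OVERFLOW (fail)
9. dequeue(): size=2
10. dequeue(): size=1
11. enqueue(69): size=2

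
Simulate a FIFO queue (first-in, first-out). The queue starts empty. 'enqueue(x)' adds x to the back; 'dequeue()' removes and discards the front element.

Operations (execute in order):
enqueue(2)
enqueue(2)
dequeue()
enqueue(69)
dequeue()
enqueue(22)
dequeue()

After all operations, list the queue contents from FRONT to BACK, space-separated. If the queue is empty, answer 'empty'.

enqueue(2): [2]
enqueue(2): [2, 2]
dequeue(): [2]
enqueue(69): [2, 69]
dequeue(): [69]
enqueue(22): [69, 22]
dequeue(): [22]

Answer: 22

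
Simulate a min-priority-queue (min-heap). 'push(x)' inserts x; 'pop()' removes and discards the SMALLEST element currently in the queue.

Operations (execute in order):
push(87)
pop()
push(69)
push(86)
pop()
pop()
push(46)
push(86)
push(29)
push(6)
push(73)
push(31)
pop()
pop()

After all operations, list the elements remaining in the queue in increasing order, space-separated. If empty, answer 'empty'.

Answer: 31 46 73 86

Derivation:
push(87): heap contents = [87]
pop() → 87: heap contents = []
push(69): heap contents = [69]
push(86): heap contents = [69, 86]
pop() → 69: heap contents = [86]
pop() → 86: heap contents = []
push(46): heap contents = [46]
push(86): heap contents = [46, 86]
push(29): heap contents = [29, 46, 86]
push(6): heap contents = [6, 29, 46, 86]
push(73): heap contents = [6, 29, 46, 73, 86]
push(31): heap contents = [6, 29, 31, 46, 73, 86]
pop() → 6: heap contents = [29, 31, 46, 73, 86]
pop() → 29: heap contents = [31, 46, 73, 86]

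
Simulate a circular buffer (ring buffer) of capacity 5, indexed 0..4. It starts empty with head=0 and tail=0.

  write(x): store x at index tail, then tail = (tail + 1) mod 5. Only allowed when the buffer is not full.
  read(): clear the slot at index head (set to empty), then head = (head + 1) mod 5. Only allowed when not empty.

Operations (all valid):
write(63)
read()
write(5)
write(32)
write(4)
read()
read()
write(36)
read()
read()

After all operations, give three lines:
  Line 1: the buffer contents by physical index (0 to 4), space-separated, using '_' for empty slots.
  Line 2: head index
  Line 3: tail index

Answer: _ _ _ _ _
0
0

Derivation:
write(63): buf=[63 _ _ _ _], head=0, tail=1, size=1
read(): buf=[_ _ _ _ _], head=1, tail=1, size=0
write(5): buf=[_ 5 _ _ _], head=1, tail=2, size=1
write(32): buf=[_ 5 32 _ _], head=1, tail=3, size=2
write(4): buf=[_ 5 32 4 _], head=1, tail=4, size=3
read(): buf=[_ _ 32 4 _], head=2, tail=4, size=2
read(): buf=[_ _ _ 4 _], head=3, tail=4, size=1
write(36): buf=[_ _ _ 4 36], head=3, tail=0, size=2
read(): buf=[_ _ _ _ 36], head=4, tail=0, size=1
read(): buf=[_ _ _ _ _], head=0, tail=0, size=0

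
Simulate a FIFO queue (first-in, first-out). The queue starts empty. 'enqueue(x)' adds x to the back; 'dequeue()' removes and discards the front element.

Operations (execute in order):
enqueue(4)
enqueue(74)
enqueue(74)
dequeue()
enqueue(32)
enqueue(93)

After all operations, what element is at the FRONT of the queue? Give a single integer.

Answer: 74

Derivation:
enqueue(4): queue = [4]
enqueue(74): queue = [4, 74]
enqueue(74): queue = [4, 74, 74]
dequeue(): queue = [74, 74]
enqueue(32): queue = [74, 74, 32]
enqueue(93): queue = [74, 74, 32, 93]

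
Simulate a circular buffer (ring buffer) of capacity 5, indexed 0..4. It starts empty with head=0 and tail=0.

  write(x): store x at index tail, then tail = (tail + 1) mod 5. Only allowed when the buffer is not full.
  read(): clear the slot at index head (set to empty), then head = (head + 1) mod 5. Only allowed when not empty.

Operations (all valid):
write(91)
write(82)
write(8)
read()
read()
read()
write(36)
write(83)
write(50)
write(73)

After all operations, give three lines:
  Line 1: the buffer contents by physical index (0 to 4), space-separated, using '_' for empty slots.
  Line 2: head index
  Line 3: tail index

Answer: 50 73 _ 36 83
3
2

Derivation:
write(91): buf=[91 _ _ _ _], head=0, tail=1, size=1
write(82): buf=[91 82 _ _ _], head=0, tail=2, size=2
write(8): buf=[91 82 8 _ _], head=0, tail=3, size=3
read(): buf=[_ 82 8 _ _], head=1, tail=3, size=2
read(): buf=[_ _ 8 _ _], head=2, tail=3, size=1
read(): buf=[_ _ _ _ _], head=3, tail=3, size=0
write(36): buf=[_ _ _ 36 _], head=3, tail=4, size=1
write(83): buf=[_ _ _ 36 83], head=3, tail=0, size=2
write(50): buf=[50 _ _ 36 83], head=3, tail=1, size=3
write(73): buf=[50 73 _ 36 83], head=3, tail=2, size=4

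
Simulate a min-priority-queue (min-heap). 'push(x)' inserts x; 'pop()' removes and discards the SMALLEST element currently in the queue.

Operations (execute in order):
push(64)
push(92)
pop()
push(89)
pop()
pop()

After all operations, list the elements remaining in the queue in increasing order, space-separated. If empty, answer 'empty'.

push(64): heap contents = [64]
push(92): heap contents = [64, 92]
pop() → 64: heap contents = [92]
push(89): heap contents = [89, 92]
pop() → 89: heap contents = [92]
pop() → 92: heap contents = []

Answer: empty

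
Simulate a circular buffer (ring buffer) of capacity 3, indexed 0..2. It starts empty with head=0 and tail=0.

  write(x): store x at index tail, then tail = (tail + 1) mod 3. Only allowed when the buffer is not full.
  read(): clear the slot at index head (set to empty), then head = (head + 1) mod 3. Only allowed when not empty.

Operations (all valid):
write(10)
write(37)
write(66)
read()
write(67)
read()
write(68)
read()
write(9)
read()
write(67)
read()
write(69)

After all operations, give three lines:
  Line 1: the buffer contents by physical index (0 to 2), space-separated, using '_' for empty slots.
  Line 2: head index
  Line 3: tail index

write(10): buf=[10 _ _], head=0, tail=1, size=1
write(37): buf=[10 37 _], head=0, tail=2, size=2
write(66): buf=[10 37 66], head=0, tail=0, size=3
read(): buf=[_ 37 66], head=1, tail=0, size=2
write(67): buf=[67 37 66], head=1, tail=1, size=3
read(): buf=[67 _ 66], head=2, tail=1, size=2
write(68): buf=[67 68 66], head=2, tail=2, size=3
read(): buf=[67 68 _], head=0, tail=2, size=2
write(9): buf=[67 68 9], head=0, tail=0, size=3
read(): buf=[_ 68 9], head=1, tail=0, size=2
write(67): buf=[67 68 9], head=1, tail=1, size=3
read(): buf=[67 _ 9], head=2, tail=1, size=2
write(69): buf=[67 69 9], head=2, tail=2, size=3

Answer: 67 69 9
2
2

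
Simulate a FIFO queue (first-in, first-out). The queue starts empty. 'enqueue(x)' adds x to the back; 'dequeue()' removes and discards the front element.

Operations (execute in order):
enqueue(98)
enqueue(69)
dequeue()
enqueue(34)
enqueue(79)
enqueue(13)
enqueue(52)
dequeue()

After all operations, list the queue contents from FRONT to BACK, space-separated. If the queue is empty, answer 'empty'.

enqueue(98): [98]
enqueue(69): [98, 69]
dequeue(): [69]
enqueue(34): [69, 34]
enqueue(79): [69, 34, 79]
enqueue(13): [69, 34, 79, 13]
enqueue(52): [69, 34, 79, 13, 52]
dequeue(): [34, 79, 13, 52]

Answer: 34 79 13 52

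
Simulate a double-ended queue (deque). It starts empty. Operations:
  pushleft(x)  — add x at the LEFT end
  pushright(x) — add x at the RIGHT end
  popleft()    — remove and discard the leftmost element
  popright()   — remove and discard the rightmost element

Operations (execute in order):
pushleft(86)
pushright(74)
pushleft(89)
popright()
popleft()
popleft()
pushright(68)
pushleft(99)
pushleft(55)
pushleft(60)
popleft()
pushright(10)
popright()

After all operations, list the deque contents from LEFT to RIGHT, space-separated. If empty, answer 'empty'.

pushleft(86): [86]
pushright(74): [86, 74]
pushleft(89): [89, 86, 74]
popright(): [89, 86]
popleft(): [86]
popleft(): []
pushright(68): [68]
pushleft(99): [99, 68]
pushleft(55): [55, 99, 68]
pushleft(60): [60, 55, 99, 68]
popleft(): [55, 99, 68]
pushright(10): [55, 99, 68, 10]
popright(): [55, 99, 68]

Answer: 55 99 68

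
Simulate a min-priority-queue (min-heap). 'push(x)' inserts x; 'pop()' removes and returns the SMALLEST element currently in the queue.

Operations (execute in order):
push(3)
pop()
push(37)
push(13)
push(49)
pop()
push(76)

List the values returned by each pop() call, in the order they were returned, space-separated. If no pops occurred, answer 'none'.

Answer: 3 13

Derivation:
push(3): heap contents = [3]
pop() → 3: heap contents = []
push(37): heap contents = [37]
push(13): heap contents = [13, 37]
push(49): heap contents = [13, 37, 49]
pop() → 13: heap contents = [37, 49]
push(76): heap contents = [37, 49, 76]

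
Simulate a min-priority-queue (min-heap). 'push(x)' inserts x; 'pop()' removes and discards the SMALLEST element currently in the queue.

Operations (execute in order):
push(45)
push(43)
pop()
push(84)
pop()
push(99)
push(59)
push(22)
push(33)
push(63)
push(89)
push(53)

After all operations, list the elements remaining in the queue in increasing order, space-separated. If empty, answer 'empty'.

push(45): heap contents = [45]
push(43): heap contents = [43, 45]
pop() → 43: heap contents = [45]
push(84): heap contents = [45, 84]
pop() → 45: heap contents = [84]
push(99): heap contents = [84, 99]
push(59): heap contents = [59, 84, 99]
push(22): heap contents = [22, 59, 84, 99]
push(33): heap contents = [22, 33, 59, 84, 99]
push(63): heap contents = [22, 33, 59, 63, 84, 99]
push(89): heap contents = [22, 33, 59, 63, 84, 89, 99]
push(53): heap contents = [22, 33, 53, 59, 63, 84, 89, 99]

Answer: 22 33 53 59 63 84 89 99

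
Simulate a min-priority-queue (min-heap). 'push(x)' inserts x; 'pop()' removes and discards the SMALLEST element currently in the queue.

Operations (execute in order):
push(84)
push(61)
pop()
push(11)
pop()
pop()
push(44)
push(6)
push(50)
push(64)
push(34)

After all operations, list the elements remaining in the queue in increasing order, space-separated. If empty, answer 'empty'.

Answer: 6 34 44 50 64

Derivation:
push(84): heap contents = [84]
push(61): heap contents = [61, 84]
pop() → 61: heap contents = [84]
push(11): heap contents = [11, 84]
pop() → 11: heap contents = [84]
pop() → 84: heap contents = []
push(44): heap contents = [44]
push(6): heap contents = [6, 44]
push(50): heap contents = [6, 44, 50]
push(64): heap contents = [6, 44, 50, 64]
push(34): heap contents = [6, 34, 44, 50, 64]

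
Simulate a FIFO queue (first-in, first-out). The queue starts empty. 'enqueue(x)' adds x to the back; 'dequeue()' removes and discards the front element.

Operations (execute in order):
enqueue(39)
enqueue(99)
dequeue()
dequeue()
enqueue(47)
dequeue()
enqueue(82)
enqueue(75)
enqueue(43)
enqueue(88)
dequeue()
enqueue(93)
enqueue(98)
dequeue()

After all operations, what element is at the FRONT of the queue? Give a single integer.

enqueue(39): queue = [39]
enqueue(99): queue = [39, 99]
dequeue(): queue = [99]
dequeue(): queue = []
enqueue(47): queue = [47]
dequeue(): queue = []
enqueue(82): queue = [82]
enqueue(75): queue = [82, 75]
enqueue(43): queue = [82, 75, 43]
enqueue(88): queue = [82, 75, 43, 88]
dequeue(): queue = [75, 43, 88]
enqueue(93): queue = [75, 43, 88, 93]
enqueue(98): queue = [75, 43, 88, 93, 98]
dequeue(): queue = [43, 88, 93, 98]

Answer: 43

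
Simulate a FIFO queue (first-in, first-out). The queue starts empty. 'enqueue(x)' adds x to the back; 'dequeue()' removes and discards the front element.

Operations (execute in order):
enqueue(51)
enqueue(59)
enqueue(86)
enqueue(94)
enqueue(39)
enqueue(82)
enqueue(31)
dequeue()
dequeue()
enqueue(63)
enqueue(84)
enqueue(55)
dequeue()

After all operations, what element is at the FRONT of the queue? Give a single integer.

enqueue(51): queue = [51]
enqueue(59): queue = [51, 59]
enqueue(86): queue = [51, 59, 86]
enqueue(94): queue = [51, 59, 86, 94]
enqueue(39): queue = [51, 59, 86, 94, 39]
enqueue(82): queue = [51, 59, 86, 94, 39, 82]
enqueue(31): queue = [51, 59, 86, 94, 39, 82, 31]
dequeue(): queue = [59, 86, 94, 39, 82, 31]
dequeue(): queue = [86, 94, 39, 82, 31]
enqueue(63): queue = [86, 94, 39, 82, 31, 63]
enqueue(84): queue = [86, 94, 39, 82, 31, 63, 84]
enqueue(55): queue = [86, 94, 39, 82, 31, 63, 84, 55]
dequeue(): queue = [94, 39, 82, 31, 63, 84, 55]

Answer: 94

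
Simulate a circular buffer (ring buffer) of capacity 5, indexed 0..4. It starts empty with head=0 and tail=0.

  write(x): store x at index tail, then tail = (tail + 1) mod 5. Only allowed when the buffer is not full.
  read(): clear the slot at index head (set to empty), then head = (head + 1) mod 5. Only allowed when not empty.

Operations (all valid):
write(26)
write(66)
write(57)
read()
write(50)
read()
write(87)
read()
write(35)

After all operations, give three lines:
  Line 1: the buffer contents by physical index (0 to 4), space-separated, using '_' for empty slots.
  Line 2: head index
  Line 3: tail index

Answer: 35 _ _ 50 87
3
1

Derivation:
write(26): buf=[26 _ _ _ _], head=0, tail=1, size=1
write(66): buf=[26 66 _ _ _], head=0, tail=2, size=2
write(57): buf=[26 66 57 _ _], head=0, tail=3, size=3
read(): buf=[_ 66 57 _ _], head=1, tail=3, size=2
write(50): buf=[_ 66 57 50 _], head=1, tail=4, size=3
read(): buf=[_ _ 57 50 _], head=2, tail=4, size=2
write(87): buf=[_ _ 57 50 87], head=2, tail=0, size=3
read(): buf=[_ _ _ 50 87], head=3, tail=0, size=2
write(35): buf=[35 _ _ 50 87], head=3, tail=1, size=3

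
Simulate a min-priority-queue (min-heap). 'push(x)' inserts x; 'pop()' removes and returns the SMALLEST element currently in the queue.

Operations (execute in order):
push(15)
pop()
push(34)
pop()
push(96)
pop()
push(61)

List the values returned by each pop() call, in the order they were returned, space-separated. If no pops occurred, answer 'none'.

Answer: 15 34 96

Derivation:
push(15): heap contents = [15]
pop() → 15: heap contents = []
push(34): heap contents = [34]
pop() → 34: heap contents = []
push(96): heap contents = [96]
pop() → 96: heap contents = []
push(61): heap contents = [61]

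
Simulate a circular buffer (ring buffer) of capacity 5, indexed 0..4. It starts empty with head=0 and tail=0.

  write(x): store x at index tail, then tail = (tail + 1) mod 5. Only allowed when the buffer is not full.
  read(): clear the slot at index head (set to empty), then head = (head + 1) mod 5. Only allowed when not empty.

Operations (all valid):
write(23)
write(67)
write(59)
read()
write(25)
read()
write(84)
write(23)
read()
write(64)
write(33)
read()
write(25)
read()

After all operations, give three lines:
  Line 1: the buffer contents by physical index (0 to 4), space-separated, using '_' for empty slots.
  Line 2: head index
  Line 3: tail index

write(23): buf=[23 _ _ _ _], head=0, tail=1, size=1
write(67): buf=[23 67 _ _ _], head=0, tail=2, size=2
write(59): buf=[23 67 59 _ _], head=0, tail=3, size=3
read(): buf=[_ 67 59 _ _], head=1, tail=3, size=2
write(25): buf=[_ 67 59 25 _], head=1, tail=4, size=3
read(): buf=[_ _ 59 25 _], head=2, tail=4, size=2
write(84): buf=[_ _ 59 25 84], head=2, tail=0, size=3
write(23): buf=[23 _ 59 25 84], head=2, tail=1, size=4
read(): buf=[23 _ _ 25 84], head=3, tail=1, size=3
write(64): buf=[23 64 _ 25 84], head=3, tail=2, size=4
write(33): buf=[23 64 33 25 84], head=3, tail=3, size=5
read(): buf=[23 64 33 _ 84], head=4, tail=3, size=4
write(25): buf=[23 64 33 25 84], head=4, tail=4, size=5
read(): buf=[23 64 33 25 _], head=0, tail=4, size=4

Answer: 23 64 33 25 _
0
4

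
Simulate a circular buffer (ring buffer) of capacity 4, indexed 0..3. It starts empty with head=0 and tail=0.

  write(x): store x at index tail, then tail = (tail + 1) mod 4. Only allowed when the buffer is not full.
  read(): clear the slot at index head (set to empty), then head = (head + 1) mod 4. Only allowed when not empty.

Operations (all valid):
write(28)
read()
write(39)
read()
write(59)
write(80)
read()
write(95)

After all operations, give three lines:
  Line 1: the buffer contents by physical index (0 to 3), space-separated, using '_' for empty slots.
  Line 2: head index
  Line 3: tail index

Answer: 95 _ _ 80
3
1

Derivation:
write(28): buf=[28 _ _ _], head=0, tail=1, size=1
read(): buf=[_ _ _ _], head=1, tail=1, size=0
write(39): buf=[_ 39 _ _], head=1, tail=2, size=1
read(): buf=[_ _ _ _], head=2, tail=2, size=0
write(59): buf=[_ _ 59 _], head=2, tail=3, size=1
write(80): buf=[_ _ 59 80], head=2, tail=0, size=2
read(): buf=[_ _ _ 80], head=3, tail=0, size=1
write(95): buf=[95 _ _ 80], head=3, tail=1, size=2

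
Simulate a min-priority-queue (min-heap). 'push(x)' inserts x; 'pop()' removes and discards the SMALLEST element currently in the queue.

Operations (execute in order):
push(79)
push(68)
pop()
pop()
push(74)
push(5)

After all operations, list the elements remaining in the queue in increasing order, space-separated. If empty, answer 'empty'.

Answer: 5 74

Derivation:
push(79): heap contents = [79]
push(68): heap contents = [68, 79]
pop() → 68: heap contents = [79]
pop() → 79: heap contents = []
push(74): heap contents = [74]
push(5): heap contents = [5, 74]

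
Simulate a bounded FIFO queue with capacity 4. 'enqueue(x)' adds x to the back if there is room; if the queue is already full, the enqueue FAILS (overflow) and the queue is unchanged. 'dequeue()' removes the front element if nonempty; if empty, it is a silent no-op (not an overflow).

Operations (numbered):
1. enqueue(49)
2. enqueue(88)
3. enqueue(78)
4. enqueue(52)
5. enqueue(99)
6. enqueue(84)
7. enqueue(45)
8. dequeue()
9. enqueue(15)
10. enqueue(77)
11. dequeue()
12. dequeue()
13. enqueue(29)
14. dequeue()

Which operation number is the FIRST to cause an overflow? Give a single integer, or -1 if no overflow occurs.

Answer: 5

Derivation:
1. enqueue(49): size=1
2. enqueue(88): size=2
3. enqueue(78): size=3
4. enqueue(52): size=4
5. enqueue(99): size=4=cap → OVERFLOW (fail)
6. enqueue(84): size=4=cap → OVERFLOW (fail)
7. enqueue(45): size=4=cap → OVERFLOW (fail)
8. dequeue(): size=3
9. enqueue(15): size=4
10. enqueue(77): size=4=cap → OVERFLOW (fail)
11. dequeue(): size=3
12. dequeue(): size=2
13. enqueue(29): size=3
14. dequeue(): size=2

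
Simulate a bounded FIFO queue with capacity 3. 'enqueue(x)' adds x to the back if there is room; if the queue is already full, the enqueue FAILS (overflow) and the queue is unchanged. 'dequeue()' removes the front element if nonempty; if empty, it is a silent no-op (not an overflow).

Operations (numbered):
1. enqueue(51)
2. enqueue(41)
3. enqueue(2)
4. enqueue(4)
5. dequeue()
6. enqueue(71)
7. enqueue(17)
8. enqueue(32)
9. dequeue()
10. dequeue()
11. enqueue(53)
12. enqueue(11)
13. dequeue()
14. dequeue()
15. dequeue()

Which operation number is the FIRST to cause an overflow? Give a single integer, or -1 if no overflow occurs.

Answer: 4

Derivation:
1. enqueue(51): size=1
2. enqueue(41): size=2
3. enqueue(2): size=3
4. enqueue(4): size=3=cap → OVERFLOW (fail)
5. dequeue(): size=2
6. enqueue(71): size=3
7. enqueue(17): size=3=cap → OVERFLOW (fail)
8. enqueue(32): size=3=cap → OVERFLOW (fail)
9. dequeue(): size=2
10. dequeue(): size=1
11. enqueue(53): size=2
12. enqueue(11): size=3
13. dequeue(): size=2
14. dequeue(): size=1
15. dequeue(): size=0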